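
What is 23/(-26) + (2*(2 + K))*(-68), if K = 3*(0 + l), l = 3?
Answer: -38919/26 ≈ -1496.9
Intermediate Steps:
K = 9 (K = 3*(0 + 3) = 3*3 = 9)
23/(-26) + (2*(2 + K))*(-68) = 23/(-26) + (2*(2 + 9))*(-68) = 23*(-1/26) + (2*11)*(-68) = -23/26 + 22*(-68) = -23/26 - 1496 = -38919/26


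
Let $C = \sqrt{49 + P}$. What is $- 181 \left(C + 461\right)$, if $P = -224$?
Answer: $-83441 - 905 i \sqrt{7} \approx -83441.0 - 2394.4 i$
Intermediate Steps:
$C = 5 i \sqrt{7}$ ($C = \sqrt{49 - 224} = \sqrt{-175} = 5 i \sqrt{7} \approx 13.229 i$)
$- 181 \left(C + 461\right) = - 181 \left(5 i \sqrt{7} + 461\right) = - 181 \left(461 + 5 i \sqrt{7}\right) = -83441 - 905 i \sqrt{7}$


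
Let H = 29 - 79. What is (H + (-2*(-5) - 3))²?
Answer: 1849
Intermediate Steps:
H = -50
(H + (-2*(-5) - 3))² = (-50 + (-2*(-5) - 3))² = (-50 + (10 - 3))² = (-50 + 7)² = (-43)² = 1849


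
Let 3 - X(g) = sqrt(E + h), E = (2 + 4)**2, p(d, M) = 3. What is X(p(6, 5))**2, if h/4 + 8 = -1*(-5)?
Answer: 33 - 12*sqrt(6) ≈ 3.6061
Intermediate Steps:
h = -12 (h = -32 + 4*(-1*(-5)) = -32 + 4*5 = -32 + 20 = -12)
E = 36 (E = 6**2 = 36)
X(g) = 3 - 2*sqrt(6) (X(g) = 3 - sqrt(36 - 12) = 3 - sqrt(24) = 3 - 2*sqrt(6))
X(p(6, 5))**2 = (3 - 2*sqrt(6))**2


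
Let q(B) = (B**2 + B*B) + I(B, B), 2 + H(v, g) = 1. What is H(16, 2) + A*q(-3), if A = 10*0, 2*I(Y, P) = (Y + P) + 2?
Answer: -1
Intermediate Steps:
H(v, g) = -1 (H(v, g) = -2 + 1 = -1)
I(Y, P) = 1 + P/2 + Y/2 (I(Y, P) = ((Y + P) + 2)/2 = ((P + Y) + 2)/2 = (2 + P + Y)/2 = 1 + P/2 + Y/2)
A = 0
q(B) = 1 + B + 2*B**2 (q(B) = (B**2 + B*B) + (1 + B/2 + B/2) = (B**2 + B**2) + (1 + B) = 2*B**2 + (1 + B) = 1 + B + 2*B**2)
H(16, 2) + A*q(-3) = -1 + 0*(1 - 3 + 2*(-3)**2) = -1 + 0*(1 - 3 + 2*9) = -1 + 0*(1 - 3 + 18) = -1 + 0*16 = -1 + 0 = -1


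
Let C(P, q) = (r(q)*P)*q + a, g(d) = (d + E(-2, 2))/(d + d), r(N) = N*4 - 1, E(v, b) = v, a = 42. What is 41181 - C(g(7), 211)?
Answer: -313419/14 ≈ -22387.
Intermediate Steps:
r(N) = -1 + 4*N (r(N) = 4*N - 1 = -1 + 4*N)
g(d) = (-2 + d)/(2*d) (g(d) = (d - 2)/(d + d) = (-2 + d)/((2*d)) = (-2 + d)*(1/(2*d)) = (-2 + d)/(2*d))
C(P, q) = 42 + P*q*(-1 + 4*q) (C(P, q) = ((-1 + 4*q)*P)*q + 42 = (P*(-1 + 4*q))*q + 42 = P*q*(-1 + 4*q) + 42 = 42 + P*q*(-1 + 4*q))
41181 - C(g(7), 211) = 41181 - (42 + ((½)*(-2 + 7)/7)*211*(-1 + 4*211)) = 41181 - (42 + ((½)*(⅐)*5)*211*(-1 + 844)) = 41181 - (42 + (5/14)*211*843) = 41181 - (42 + 889365/14) = 41181 - 1*889953/14 = 41181 - 889953/14 = -313419/14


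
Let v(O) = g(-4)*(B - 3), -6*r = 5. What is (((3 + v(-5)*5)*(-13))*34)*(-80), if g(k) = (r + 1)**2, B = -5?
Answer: 601120/9 ≈ 66791.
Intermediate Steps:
r = -5/6 (r = -1/6*5 = -5/6 ≈ -0.83333)
g(k) = 1/36 (g(k) = (-5/6 + 1)**2 = (1/6)**2 = 1/36)
v(O) = -2/9 (v(O) = (-5 - 3)/36 = (1/36)*(-8) = -2/9)
(((3 + v(-5)*5)*(-13))*34)*(-80) = (((3 - 2/9*5)*(-13))*34)*(-80) = (((3 - 10/9)*(-13))*34)*(-80) = (((17/9)*(-13))*34)*(-80) = -221/9*34*(-80) = -7514/9*(-80) = 601120/9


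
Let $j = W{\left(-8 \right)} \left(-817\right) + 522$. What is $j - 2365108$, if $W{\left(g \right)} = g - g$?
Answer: $-2364586$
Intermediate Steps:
$W{\left(g \right)} = 0$
$j = 522$ ($j = 0 \left(-817\right) + 522 = 0 + 522 = 522$)
$j - 2365108 = 522 - 2365108 = -2364586$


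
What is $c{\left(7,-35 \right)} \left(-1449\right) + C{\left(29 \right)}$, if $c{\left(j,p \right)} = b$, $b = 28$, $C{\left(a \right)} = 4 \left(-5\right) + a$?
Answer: $-40563$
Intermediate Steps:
$C{\left(a \right)} = -20 + a$
$c{\left(j,p \right)} = 28$
$c{\left(7,-35 \right)} \left(-1449\right) + C{\left(29 \right)} = 28 \left(-1449\right) + \left(-20 + 29\right) = -40572 + 9 = -40563$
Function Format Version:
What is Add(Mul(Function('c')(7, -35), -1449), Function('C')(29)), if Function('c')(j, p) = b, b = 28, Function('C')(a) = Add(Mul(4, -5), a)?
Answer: -40563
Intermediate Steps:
Function('C')(a) = Add(-20, a)
Function('c')(j, p) = 28
Add(Mul(Function('c')(7, -35), -1449), Function('C')(29)) = Add(Mul(28, -1449), Add(-20, 29)) = Add(-40572, 9) = -40563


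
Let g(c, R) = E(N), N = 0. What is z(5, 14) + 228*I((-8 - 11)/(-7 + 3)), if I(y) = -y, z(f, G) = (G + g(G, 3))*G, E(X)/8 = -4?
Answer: -1335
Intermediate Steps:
E(X) = -32 (E(X) = 8*(-4) = -32)
g(c, R) = -32
z(f, G) = G*(-32 + G) (z(f, G) = (G - 32)*G = (-32 + G)*G = G*(-32 + G))
z(5, 14) + 228*I((-8 - 11)/(-7 + 3)) = 14*(-32 + 14) + 228*(-(-8 - 11)/(-7 + 3)) = 14*(-18) + 228*(-(-19)/(-4)) = -252 + 228*(-(-19)*(-1)/4) = -252 + 228*(-1*19/4) = -252 + 228*(-19/4) = -252 - 1083 = -1335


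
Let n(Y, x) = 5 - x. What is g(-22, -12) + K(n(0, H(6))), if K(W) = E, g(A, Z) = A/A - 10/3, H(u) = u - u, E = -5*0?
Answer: -7/3 ≈ -2.3333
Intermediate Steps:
E = 0
H(u) = 0
g(A, Z) = -7/3 (g(A, Z) = 1 - 10*1/3 = 1 - 10/3 = -7/3)
K(W) = 0
g(-22, -12) + K(n(0, H(6))) = -7/3 + 0 = -7/3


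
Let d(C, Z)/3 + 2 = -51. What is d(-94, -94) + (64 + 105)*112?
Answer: 18769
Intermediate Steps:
d(C, Z) = -159 (d(C, Z) = -6 + 3*(-51) = -6 - 153 = -159)
d(-94, -94) + (64 + 105)*112 = -159 + (64 + 105)*112 = -159 + 169*112 = -159 + 18928 = 18769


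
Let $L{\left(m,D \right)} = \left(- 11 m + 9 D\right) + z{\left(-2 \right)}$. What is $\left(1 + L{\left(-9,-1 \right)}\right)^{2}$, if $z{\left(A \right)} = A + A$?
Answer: $7569$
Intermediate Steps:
$z{\left(A \right)} = 2 A$
$L{\left(m,D \right)} = -4 - 11 m + 9 D$ ($L{\left(m,D \right)} = \left(- 11 m + 9 D\right) + 2 \left(-2\right) = \left(- 11 m + 9 D\right) - 4 = -4 - 11 m + 9 D$)
$\left(1 + L{\left(-9,-1 \right)}\right)^{2} = \left(1 - -86\right)^{2} = \left(1 + 86\right)^{2} = 87^{2} = 7569$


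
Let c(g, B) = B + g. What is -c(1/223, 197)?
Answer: -43932/223 ≈ -197.00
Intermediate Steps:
-c(1/223, 197) = -(197 + 1/223) = -1*43932/223 = -43932/223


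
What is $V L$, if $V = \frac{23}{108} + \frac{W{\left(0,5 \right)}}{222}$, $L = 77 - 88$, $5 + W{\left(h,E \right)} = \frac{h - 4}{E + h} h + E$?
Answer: $- \frac{253}{108} \approx -2.3426$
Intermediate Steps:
$W{\left(h,E \right)} = -5 + E + \frac{h \left(-4 + h\right)}{E + h}$ ($W{\left(h,E \right)} = -5 + \left(\frac{h - 4}{E + h} h + E\right) = -5 + \left(\frac{-4 + h}{E + h} h + E\right) = -5 + \left(\frac{h \left(-4 + h\right)}{E + h} + E\right) = -5 + \left(E + \frac{h \left(-4 + h\right)}{E + h}\right) = -5 + E + \frac{h \left(-4 + h\right)}{E + h}$)
$L = -11$
$V = \frac{23}{108}$ ($V = \frac{23}{108} + \frac{\frac{1}{5 + 0} \left(5^{2} + 0^{2} - 0 - 25 + 5 \cdot 0\right)}{222} = 23 \cdot \frac{1}{108} + \frac{25 + 0 + 0 - 25 + 0}{5} \cdot \frac{1}{222} = \frac{23}{108} + \frac{1}{5} \cdot 0 \cdot \frac{1}{222} = \frac{23}{108} + 0 \cdot \frac{1}{222} = \frac{23}{108} + 0 = \frac{23}{108} \approx 0.21296$)
$V L = \frac{23}{108} \left(-11\right) = - \frac{253}{108}$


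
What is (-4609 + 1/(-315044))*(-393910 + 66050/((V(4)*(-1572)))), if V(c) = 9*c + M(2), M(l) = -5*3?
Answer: 149857479824895215/82541528 ≈ 1.8155e+9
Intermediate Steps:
M(l) = -15
V(c) = -15 + 9*c (V(c) = 9*c - 15 = -15 + 9*c)
(-4609 + 1/(-315044))*(-393910 + 66050/((V(4)*(-1572)))) = (-4609 + 1/(-315044))*(-393910 + 66050/(((-15 + 9*4)*(-1572)))) = (-4609 - 1/315044)*(-393910 + 66050/(((-15 + 36)*(-1572)))) = -1452037797*(-393910 + 66050/((21*(-1572))))/315044 = -1452037797*(-393910 + 66050/(-33012))/315044 = -1452037797*(-393910 + 66050*(-1/33012))/315044 = -1452037797*(-393910 - 33025/16506)/315044 = -1452037797/315044*(-6501911485/16506) = 149857479824895215/82541528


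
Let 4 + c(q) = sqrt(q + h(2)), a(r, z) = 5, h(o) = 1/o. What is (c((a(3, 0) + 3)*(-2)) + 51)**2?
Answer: (94 + I*sqrt(62))**2/4 ≈ 2193.5 + 370.08*I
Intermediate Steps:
c(q) = -4 + sqrt(1/2 + q) (c(q) = -4 + sqrt(q + 1/2) = -4 + sqrt(1/2 + q))
(c((a(3, 0) + 3)*(-2)) + 51)**2 = ((-4 + sqrt(2 + 4*((5 + 3)*(-2)))/2) + 51)**2 = ((-4 + sqrt(2 + 4*(8*(-2)))/2) + 51)**2 = ((-4 + sqrt(2 + 4*(-16))/2) + 51)**2 = ((-4 + sqrt(2 - 64)/2) + 51)**2 = ((-4 + sqrt(-62)/2) + 51)**2 = ((-4 + (I*sqrt(62))/2) + 51)**2 = ((-4 + I*sqrt(62)/2) + 51)**2 = (47 + I*sqrt(62)/2)**2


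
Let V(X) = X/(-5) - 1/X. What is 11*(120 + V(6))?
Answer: 39149/30 ≈ 1305.0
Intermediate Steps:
V(X) = -1/X - X/5 (V(X) = X*(-⅕) - 1/X = -X/5 - 1/X = -1/X - X/5)
11*(120 + V(6)) = 11*(120 + (-1/6 - ⅕*6)) = 11*(120 + (-1*⅙ - 6/5)) = 11*(120 + (-⅙ - 6/5)) = 11*(120 - 41/30) = 11*(3559/30) = 39149/30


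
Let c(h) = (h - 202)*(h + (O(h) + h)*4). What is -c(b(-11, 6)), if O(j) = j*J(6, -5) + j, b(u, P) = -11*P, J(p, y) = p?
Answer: -583704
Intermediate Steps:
O(j) = 7*j (O(j) = j*6 + j = 6*j + j = 7*j)
c(h) = 33*h*(-202 + h) (c(h) = (h - 202)*(h + (7*h + h)*4) = (-202 + h)*(h + (8*h)*4) = (-202 + h)*(h + 32*h) = (-202 + h)*(33*h) = 33*h*(-202 + h))
-c(b(-11, 6)) = -33*(-11*6)*(-202 - 11*6) = -33*(-66)*(-202 - 66) = -33*(-66)*(-268) = -1*583704 = -583704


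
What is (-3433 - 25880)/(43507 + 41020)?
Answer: -29313/84527 ≈ -0.34679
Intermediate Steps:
(-3433 - 25880)/(43507 + 41020) = -29313/84527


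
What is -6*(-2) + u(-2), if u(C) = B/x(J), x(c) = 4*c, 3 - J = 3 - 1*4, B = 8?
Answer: 25/2 ≈ 12.500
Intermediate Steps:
J = 4 (J = 3 - (3 - 1*4) = 3 - (3 - 4) = 3 - 1*(-1) = 3 + 1 = 4)
u(C) = ½ (u(C) = 8/((4*4)) = 8/16 = 8*(1/16) = ½)
-6*(-2) + u(-2) = -6*(-2) + ½ = 12 + ½ = 25/2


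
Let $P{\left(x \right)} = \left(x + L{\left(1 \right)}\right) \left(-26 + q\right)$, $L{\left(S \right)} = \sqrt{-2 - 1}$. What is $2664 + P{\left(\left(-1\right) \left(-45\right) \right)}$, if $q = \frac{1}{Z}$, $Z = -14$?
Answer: $\frac{20871}{14} - \frac{365 i \sqrt{3}}{14} \approx 1490.8 - 45.157 i$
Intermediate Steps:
$L{\left(S \right)} = i \sqrt{3}$ ($L{\left(S \right)} = \sqrt{-3} = i \sqrt{3}$)
$q = - \frac{1}{14}$ ($q = \frac{1}{-14} = - \frac{1}{14} \approx -0.071429$)
$P{\left(x \right)} = - \frac{365 x}{14} - \frac{365 i \sqrt{3}}{14}$ ($P{\left(x \right)} = \left(x + i \sqrt{3}\right) \left(-26 - \frac{1}{14}\right) = \left(x + i \sqrt{3}\right) \left(- \frac{365}{14}\right) = - \frac{365 x}{14} - \frac{365 i \sqrt{3}}{14}$)
$2664 + P{\left(\left(-1\right) \left(-45\right) \right)} = 2664 - \left(\frac{365}{14} \left(-1\right) \left(-45\right) + \frac{365 i \sqrt{3}}{14}\right) = 2664 - \left(\frac{16425}{14} + \frac{365 i \sqrt{3}}{14}\right) = \frac{20871}{14} - \frac{365 i \sqrt{3}}{14}$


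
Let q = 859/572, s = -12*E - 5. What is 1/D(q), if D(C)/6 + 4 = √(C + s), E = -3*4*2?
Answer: 1144/460749 + √23271105/460749 ≈ 0.012953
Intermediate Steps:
E = -24 (E = -12*2 = -24)
s = 283 (s = -12*(-24) - 5 = 288 - 5 = 283)
q = 859/572 (q = 859*(1/572) = 859/572 ≈ 1.5017)
D(C) = -24 + 6*√(283 + C) (D(C) = -24 + 6*√(C + 283) = -24 + 6*√(283 + C))
1/D(q) = 1/(-24 + 6*√(283 + 859/572)) = 1/(-24 + 6*√(162735/572)) = 1/(-24 + 6*(√23271105/286)) = 1/(-24 + 3*√23271105/143)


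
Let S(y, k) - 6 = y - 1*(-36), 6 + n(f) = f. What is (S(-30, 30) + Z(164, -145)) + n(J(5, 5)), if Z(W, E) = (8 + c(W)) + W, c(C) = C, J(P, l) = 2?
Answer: 344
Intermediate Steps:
n(f) = -6 + f
S(y, k) = 42 + y (S(y, k) = 6 + (y - 1*(-36)) = 6 + (y + 36) = 6 + (36 + y) = 42 + y)
Z(W, E) = 8 + 2*W (Z(W, E) = (8 + W) + W = 8 + 2*W)
(S(-30, 30) + Z(164, -145)) + n(J(5, 5)) = ((42 - 30) + (8 + 2*164)) + (-6 + 2) = (12 + (8 + 328)) - 4 = (12 + 336) - 4 = 348 - 4 = 344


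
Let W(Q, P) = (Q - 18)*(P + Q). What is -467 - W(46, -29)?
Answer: -943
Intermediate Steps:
W(Q, P) = (-18 + Q)*(P + Q)
-467 - W(46, -29) = -467 - (46² - 18*(-29) - 18*46 - 29*46) = -467 - (2116 + 522 - 828 - 1334) = -467 - 1*476 = -467 - 476 = -943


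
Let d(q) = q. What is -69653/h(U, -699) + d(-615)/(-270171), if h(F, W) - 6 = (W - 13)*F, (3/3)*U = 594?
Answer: 706604359/4231898506 ≈ 0.16697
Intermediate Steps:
U = 594
h(F, W) = 6 + F*(-13 + W) (h(F, W) = 6 + (W - 13)*F = 6 + (-13 + W)*F = 6 + F*(-13 + W))
-69653/h(U, -699) + d(-615)/(-270171) = -69653/(6 - 13*594 + 594*(-699)) - 615/(-270171) = -69653/(6 - 7722 - 415206) - 615*(-1/270171) = -69653/(-422922) + 205/90057 = -69653*(-1/422922) + 205/90057 = 69653/422922 + 205/90057 = 706604359/4231898506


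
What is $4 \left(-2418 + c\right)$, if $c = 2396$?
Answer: $-88$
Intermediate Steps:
$4 \left(-2418 + c\right) = 4 \left(-2418 + 2396\right) = 4 \left(-22\right) = -88$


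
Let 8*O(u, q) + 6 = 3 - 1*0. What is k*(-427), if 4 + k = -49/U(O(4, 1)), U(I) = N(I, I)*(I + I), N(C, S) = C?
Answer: 684908/9 ≈ 76101.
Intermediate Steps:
O(u, q) = -3/8 (O(u, q) = -¾ + (3 - 1*0)/8 = -¾ + (3 + 0)/8 = -¾ + (⅛)*3 = -¾ + 3/8 = -3/8)
U(I) = 2*I² (U(I) = I*(I + I) = I*(2*I) = 2*I²)
k = -1604/9 (k = -4 - 49/(2*(-3/8)²) = -4 - 49/(2*(9/64)) = -4 - 49/9/32 = -4 - 49*32/9 = -4 - 1568/9 = -1604/9 ≈ -178.22)
k*(-427) = -1604/9*(-427) = 684908/9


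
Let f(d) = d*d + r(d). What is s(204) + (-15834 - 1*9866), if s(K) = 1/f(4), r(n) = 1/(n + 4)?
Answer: -3315292/129 ≈ -25700.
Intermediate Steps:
r(n) = 1/(4 + n)
f(d) = d² + 1/(4 + d) (f(d) = d*d + 1/(4 + d) = d² + 1/(4 + d))
s(K) = 8/129 (s(K) = 1/((1 + 4²*(4 + 4))/(4 + 4)) = 1/((1 + 16*8)/8) = 1/((1 + 128)/8) = 1/((⅛)*129) = 1/(129/8) = 8/129)
s(204) + (-15834 - 1*9866) = 8/129 + (-15834 - 1*9866) = 8/129 + (-15834 - 9866) = 8/129 - 25700 = -3315292/129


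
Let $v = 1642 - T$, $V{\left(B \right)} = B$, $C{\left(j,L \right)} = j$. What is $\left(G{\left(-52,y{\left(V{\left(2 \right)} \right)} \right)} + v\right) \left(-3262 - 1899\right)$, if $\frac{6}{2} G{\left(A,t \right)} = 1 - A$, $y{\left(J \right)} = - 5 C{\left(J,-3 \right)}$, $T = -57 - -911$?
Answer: $- \frac{12474137}{3} \approx -4.158 \cdot 10^{6}$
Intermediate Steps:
$T = 854$ ($T = -57 + 911 = 854$)
$y{\left(J \right)} = - 5 J$
$v = 788$ ($v = 1642 - 854 = 788$)
$G{\left(A,t \right)} = \frac{1}{3} - \frac{A}{3}$ ($G{\left(A,t \right)} = \frac{1 - A}{3} = \frac{1}{3} - \frac{A}{3}$)
$\left(G{\left(-52,y{\left(V{\left(2 \right)} \right)} \right)} + v\right) \left(-3262 - 1899\right) = \left(\left(\frac{1}{3} - - \frac{52}{3}\right) + 788\right) \left(-3262 - 1899\right) = \left(\left(\frac{1}{3} + \frac{52}{3}\right) + 788\right) \left(-5161\right) = \left(\frac{53}{3} + 788\right) \left(-5161\right) = \frac{2417}{3} \left(-5161\right) = - \frac{12474137}{3}$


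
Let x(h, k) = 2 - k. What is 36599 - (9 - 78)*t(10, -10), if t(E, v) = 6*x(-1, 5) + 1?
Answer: 35426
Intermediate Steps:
t(E, v) = -17 (t(E, v) = 6*(2 - 1*5) + 1 = 6*(2 - 5) + 1 = 6*(-3) + 1 = -18 + 1 = -17)
36599 - (9 - 78)*t(10, -10) = 36599 - (9 - 78)*(-17) = 36599 - (-69)*(-17) = 36599 - 1*1173 = 36599 - 1173 = 35426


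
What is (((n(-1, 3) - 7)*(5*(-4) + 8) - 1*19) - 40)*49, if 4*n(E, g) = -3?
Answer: 1666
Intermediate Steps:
n(E, g) = -¾ (n(E, g) = (¼)*(-3) = -¾)
(((n(-1, 3) - 7)*(5*(-4) + 8) - 1*19) - 40)*49 = (((-¾ - 7)*(5*(-4) + 8) - 1*19) - 40)*49 = ((-31*(-20 + 8)/4 - 19) - 40)*49 = ((-31/4*(-12) - 19) - 40)*49 = ((93 - 19) - 40)*49 = (74 - 40)*49 = 34*49 = 1666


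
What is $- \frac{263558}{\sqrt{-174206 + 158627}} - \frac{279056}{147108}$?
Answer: $- \frac{69764}{36777} + \frac{263558 i \sqrt{1731}}{5193} \approx -1.8969 + 2111.6 i$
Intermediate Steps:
$- \frac{263558}{\sqrt{-174206 + 158627}} - \frac{279056}{147108} = - \frac{263558}{\sqrt{-15579}} - \frac{69764}{36777} = - \frac{263558}{3 i \sqrt{1731}} - \frac{69764}{36777} = - 263558 \left(- \frac{i \sqrt{1731}}{5193}\right) - \frac{69764}{36777} = \frac{263558 i \sqrt{1731}}{5193} - \frac{69764}{36777} = - \frac{69764}{36777} + \frac{263558 i \sqrt{1731}}{5193}$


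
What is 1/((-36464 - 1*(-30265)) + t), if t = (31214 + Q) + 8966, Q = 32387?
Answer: 1/66368 ≈ 1.5068e-5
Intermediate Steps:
t = 72567 (t = (31214 + 32387) + 8966 = 63601 + 8966 = 72567)
1/((-36464 - 1*(-30265)) + t) = 1/((-36464 - 1*(-30265)) + 72567) = 1/((-36464 + 30265) + 72567) = 1/(-6199 + 72567) = 1/66368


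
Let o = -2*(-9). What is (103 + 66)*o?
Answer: 3042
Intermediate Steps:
o = 18
(103 + 66)*o = (103 + 66)*18 = 169*18 = 3042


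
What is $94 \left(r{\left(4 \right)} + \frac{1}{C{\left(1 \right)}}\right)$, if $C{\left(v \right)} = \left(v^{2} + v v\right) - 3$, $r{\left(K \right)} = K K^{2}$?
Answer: $5922$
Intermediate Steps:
$r{\left(K \right)} = K^{3}$
$C{\left(v \right)} = -3 + 2 v^{2}$ ($C{\left(v \right)} = \left(v^{2} + v^{2}\right) - 3 = 2 v^{2} - 3 = -3 + 2 v^{2}$)
$94 \left(r{\left(4 \right)} + \frac{1}{C{\left(1 \right)}}\right) = 94 \left(4^{3} + \frac{1}{-3 + 2 \cdot 1^{2}}\right) = 94 \left(64 + \frac{1}{-3 + 2 \cdot 1}\right) = 94 \left(64 + \frac{1}{-3 + 2}\right) = 94 \left(64 + \frac{1}{-1}\right) = 94 \left(64 - 1\right) = 94 \cdot 63 = 5922$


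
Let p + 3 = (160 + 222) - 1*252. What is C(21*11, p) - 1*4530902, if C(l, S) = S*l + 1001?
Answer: -4500564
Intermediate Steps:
p = 127 (p = -3 + ((160 + 222) - 1*252) = -3 + (382 - 252) = -3 + 130 = 127)
C(l, S) = 1001 + S*l
C(21*11, p) - 1*4530902 = (1001 + 127*(21*11)) - 1*4530902 = (1001 + 127*231) - 4530902 = (1001 + 29337) - 4530902 = 30338 - 4530902 = -4500564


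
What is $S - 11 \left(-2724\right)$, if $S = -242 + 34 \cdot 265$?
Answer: $38732$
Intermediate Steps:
$S = 8768$ ($S = -242 + 9010 = 8768$)
$S - 11 \left(-2724\right) = 8768 - 11 \left(-2724\right) = 8768 - -29964 = 8768 + 29964 = 38732$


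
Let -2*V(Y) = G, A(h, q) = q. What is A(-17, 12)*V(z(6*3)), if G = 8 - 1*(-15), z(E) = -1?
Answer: -138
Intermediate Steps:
G = 23 (G = 8 + 15 = 23)
V(Y) = -23/2 (V(Y) = -1/2*23 = -23/2)
A(-17, 12)*V(z(6*3)) = 12*(-23/2) = -138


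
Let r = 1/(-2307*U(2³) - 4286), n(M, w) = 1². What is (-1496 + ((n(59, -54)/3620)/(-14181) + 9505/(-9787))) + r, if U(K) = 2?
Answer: -167343367783210211/111787960086150 ≈ -1497.0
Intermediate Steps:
n(M, w) = 1
r = -1/8900 (r = 1/(-2307*2 - 4286) = 1/(-4614 - 4286) = 1/(-8900) = -1/8900 ≈ -0.00011236)
(-1496 + ((n(59, -54)/3620)/(-14181) + 9505/(-9787))) + r = (-1496 + ((1/3620)/(-14181) + 9505/(-9787))) - 1/8900 = (-1496 + ((1*(1/3620))*(-1/14181) + 9505*(-1/9787))) - 1/8900 = (-1496 + ((1/3620)*(-1/14181) - 9505/9787)) - 1/8900 = (-1496 + (-1/51335220 - 9505/9787)) - 1/8900 = (-1496 - 487941275887/502417798140) - 1/8900 = -752104967293327/502417798140 - 1/8900 = -167343367783210211/111787960086150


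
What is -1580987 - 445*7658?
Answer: -4988797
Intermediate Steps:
-1580987 - 445*7658 = -1580987 - 3407810 = -4988797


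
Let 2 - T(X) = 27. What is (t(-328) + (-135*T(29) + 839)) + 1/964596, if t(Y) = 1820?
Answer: 5820372265/964596 ≈ 6034.0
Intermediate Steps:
T(X) = -25 (T(X) = 2 - 1*27 = 2 - 27 = -25)
(t(-328) + (-135*T(29) + 839)) + 1/964596 = (1820 + (-135*(-25) + 839)) + 1/964596 = (1820 + (3375 + 839)) + 1/964596 = (1820 + 4214) + 1/964596 = 6034 + 1/964596 = 5820372265/964596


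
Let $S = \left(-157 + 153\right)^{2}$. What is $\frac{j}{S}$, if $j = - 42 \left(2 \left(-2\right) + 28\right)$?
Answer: $-63$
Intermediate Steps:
$S = 16$ ($S = \left(-4\right)^{2} = 16$)
$j = -1008$ ($j = - 42 \left(-4 + 28\right) = \left(-42\right) 24 = -1008$)
$\frac{j}{S} = - \frac{1008}{16} = \left(-1008\right) \frac{1}{16} = -63$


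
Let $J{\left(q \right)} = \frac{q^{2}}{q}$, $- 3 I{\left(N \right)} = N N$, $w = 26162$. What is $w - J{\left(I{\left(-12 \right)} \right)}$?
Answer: $26210$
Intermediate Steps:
$I{\left(N \right)} = - \frac{N^{2}}{3}$ ($I{\left(N \right)} = - \frac{N N}{3} = - \frac{N^{2}}{3}$)
$J{\left(q \right)} = q$
$w - J{\left(I{\left(-12 \right)} \right)} = 26162 - - \frac{\left(-12\right)^{2}}{3} = 26162 - \left(- \frac{1}{3}\right) 144 = 26162 - -48 = 26162 + 48 = 26210$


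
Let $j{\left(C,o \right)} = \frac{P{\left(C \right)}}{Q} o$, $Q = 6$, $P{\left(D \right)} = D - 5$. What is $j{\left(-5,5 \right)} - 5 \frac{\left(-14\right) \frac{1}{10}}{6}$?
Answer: $- \frac{43}{6} \approx -7.1667$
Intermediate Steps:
$P{\left(D \right)} = -5 + D$ ($P{\left(D \right)} = D - 5 = -5 + D$)
$j{\left(C,o \right)} = o \left(- \frac{5}{6} + \frac{C}{6}\right)$ ($j{\left(C,o \right)} = \frac{-5 + C}{6} o = \left(-5 + C\right) \frac{1}{6} o = \left(- \frac{5}{6} + \frac{C}{6}\right) o = o \left(- \frac{5}{6} + \frac{C}{6}\right)$)
$j{\left(-5,5 \right)} - 5 \frac{\left(-14\right) \frac{1}{10}}{6} = \frac{1}{6} \cdot 5 \left(-5 - 5\right) - 5 \frac{\left(-14\right) \frac{1}{10}}{6} = \frac{1}{6} \cdot 5 \left(-10\right) - 5 \left(-14\right) \frac{1}{10} \cdot \frac{1}{6} = - \frac{25}{3} - 5 \left(\left(- \frac{7}{5}\right) \frac{1}{6}\right) = - \frac{25}{3} - - \frac{7}{6} = - \frac{25}{3} + \frac{7}{6} = - \frac{43}{6}$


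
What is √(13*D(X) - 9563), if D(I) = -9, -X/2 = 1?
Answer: 44*I*√5 ≈ 98.387*I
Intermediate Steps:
X = -2 (X = -2*1 = -2)
√(13*D(X) - 9563) = √(13*(-9) - 9563) = √(-117 - 9563) = √(-9680) = 44*I*√5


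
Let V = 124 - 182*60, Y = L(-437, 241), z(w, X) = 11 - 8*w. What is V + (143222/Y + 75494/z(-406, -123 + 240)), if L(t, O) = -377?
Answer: -13702729088/1228643 ≈ -11153.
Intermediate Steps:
Y = -377
V = -10796 (V = 124 - 10920 = -10796)
V + (143222/Y + 75494/z(-406, -123 + 240)) = -10796 + (143222/(-377) + 75494/(11 - 8*(-406))) = -10796 + (143222*(-1/377) + 75494/(11 + 3248)) = -10796 + (-143222/377 + 75494/3259) = -10796 - 438299260/1228643 = -13702729088/1228643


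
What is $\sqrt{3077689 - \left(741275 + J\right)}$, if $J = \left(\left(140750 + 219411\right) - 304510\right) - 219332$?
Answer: $\sqrt{2500095} \approx 1581.2$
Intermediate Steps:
$J = -163681$ ($J = \left(360161 - 304510\right) - 219332 = 55651 - 219332 = -163681$)
$\sqrt{3077689 - \left(741275 + J\right)} = \sqrt{3077689 - 577594} = \sqrt{2500095}$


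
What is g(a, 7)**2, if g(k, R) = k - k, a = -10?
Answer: 0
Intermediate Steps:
g(k, R) = 0
g(a, 7)**2 = 0**2 = 0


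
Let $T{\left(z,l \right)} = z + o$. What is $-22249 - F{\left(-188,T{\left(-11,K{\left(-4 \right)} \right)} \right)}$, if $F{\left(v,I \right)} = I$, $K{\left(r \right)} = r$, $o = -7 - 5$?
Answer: $-22226$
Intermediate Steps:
$o = -12$
$T{\left(z,l \right)} = -12 + z$ ($T{\left(z,l \right)} = z - 12 = -12 + z$)
$-22249 - F{\left(-188,T{\left(-11,K{\left(-4 \right)} \right)} \right)} = -22249 - \left(-12 - 11\right) = -22249 - -23 = -22249 + 23 = -22226$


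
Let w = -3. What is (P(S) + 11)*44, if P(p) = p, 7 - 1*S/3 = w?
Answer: 1804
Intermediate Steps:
S = 30 (S = 21 - 3*(-3) = 21 + 9 = 30)
(P(S) + 11)*44 = (30 + 11)*44 = 41*44 = 1804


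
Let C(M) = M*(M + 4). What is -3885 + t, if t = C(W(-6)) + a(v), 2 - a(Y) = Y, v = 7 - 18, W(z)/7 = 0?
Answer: -3872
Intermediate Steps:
W(z) = 0 (W(z) = 7*0 = 0)
v = -11
a(Y) = 2 - Y
C(M) = M*(4 + M)
t = 13 (t = 0*(4 + 0) + (2 - 1*(-11)) = 0*4 + (2 + 11) = 0 + 13 = 13)
-3885 + t = -3885 + 13 = -3872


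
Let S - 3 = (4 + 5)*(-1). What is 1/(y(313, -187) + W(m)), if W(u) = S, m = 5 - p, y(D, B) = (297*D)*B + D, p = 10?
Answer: -1/17383400 ≈ -5.7526e-8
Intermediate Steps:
y(D, B) = D + 297*B*D (y(D, B) = 297*B*D + D = D + 297*B*D)
S = -6 (S = 3 + (4 + 5)*(-1) = 3 + 9*(-1) = 3 - 9 = -6)
m = -5 (m = 5 - 1*10 = 5 - 10 = -5)
W(u) = -6
1/(y(313, -187) + W(m)) = 1/(313*(1 + 297*(-187)) - 6) = 1/(313*(1 - 55539) - 6) = 1/(313*(-55538) - 6) = 1/(-17383394 - 6) = 1/(-17383400) = -1/17383400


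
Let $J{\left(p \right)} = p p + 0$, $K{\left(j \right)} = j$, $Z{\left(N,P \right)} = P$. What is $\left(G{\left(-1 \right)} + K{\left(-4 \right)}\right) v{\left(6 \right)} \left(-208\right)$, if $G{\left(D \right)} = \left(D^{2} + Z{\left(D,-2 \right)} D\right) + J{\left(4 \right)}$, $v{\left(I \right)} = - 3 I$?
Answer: $56160$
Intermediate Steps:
$J{\left(p \right)} = p^{2}$ ($J{\left(p \right)} = p^{2} + 0 = p^{2}$)
$G{\left(D \right)} = 16 + D^{2} - 2 D$ ($G{\left(D \right)} = \left(D^{2} - 2 D\right) + 4^{2} = \left(D^{2} - 2 D\right) + 16 = 16 + D^{2} - 2 D$)
$\left(G{\left(-1 \right)} + K{\left(-4 \right)}\right) v{\left(6 \right)} \left(-208\right) = \left(\left(16 + \left(-1\right)^{2} - -2\right) - 4\right) \left(\left(-3\right) 6\right) \left(-208\right) = \left(\left(16 + 1 + 2\right) - 4\right) \left(-18\right) \left(-208\right) = \left(19 - 4\right) \left(-18\right) \left(-208\right) = 15 \left(-18\right) \left(-208\right) = \left(-270\right) \left(-208\right) = 56160$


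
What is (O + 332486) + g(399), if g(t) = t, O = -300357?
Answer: 32528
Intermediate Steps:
(O + 332486) + g(399) = (-300357 + 332486) + 399 = 32129 + 399 = 32528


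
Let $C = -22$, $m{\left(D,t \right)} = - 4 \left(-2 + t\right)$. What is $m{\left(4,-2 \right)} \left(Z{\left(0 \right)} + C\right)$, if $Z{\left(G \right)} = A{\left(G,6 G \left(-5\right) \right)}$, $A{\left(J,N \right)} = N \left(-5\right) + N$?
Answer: $-352$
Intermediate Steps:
$m{\left(D,t \right)} = 8 - 4 t$
$A{\left(J,N \right)} = - 4 N$ ($A{\left(J,N \right)} = - 5 N + N = - 4 N$)
$Z{\left(G \right)} = 120 G$ ($Z{\left(G \right)} = - 4 \cdot 6 G \left(-5\right) = - 4 \left(- 30 G\right) = 120 G$)
$m{\left(4,-2 \right)} \left(Z{\left(0 \right)} + C\right) = \left(8 - -8\right) \left(120 \cdot 0 - 22\right) = \left(8 + 8\right) \left(0 - 22\right) = 16 \left(-22\right) = -352$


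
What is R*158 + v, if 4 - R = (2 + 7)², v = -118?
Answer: -12284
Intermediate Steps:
R = -77 (R = 4 - (2 + 7)² = 4 - 1*9² = 4 - 1*81 = 4 - 81 = -77)
R*158 + v = -77*158 - 118 = -12166 - 118 = -12284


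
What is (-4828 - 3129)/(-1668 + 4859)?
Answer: -7957/3191 ≈ -2.4936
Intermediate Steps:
(-4828 - 3129)/(-1668 + 4859) = -7957/3191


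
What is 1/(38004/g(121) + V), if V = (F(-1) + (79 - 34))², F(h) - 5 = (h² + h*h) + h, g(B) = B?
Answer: 121/352725 ≈ 0.00034304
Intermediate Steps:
F(h) = 5 + h + 2*h² (F(h) = 5 + ((h² + h*h) + h) = 5 + ((h² + h²) + h) = 5 + (2*h² + h) = 5 + (h + 2*h²) = 5 + h + 2*h²)
V = 2601 (V = ((5 - 1 + 2*(-1)²) + (79 - 34))² = ((5 - 1 + 2*1) + 45)² = ((5 - 1 + 2) + 45)² = (6 + 45)² = 51² = 2601)
1/(38004/g(121) + V) = 1/(38004/121 + 2601) = 1/(352725/121) = 121/352725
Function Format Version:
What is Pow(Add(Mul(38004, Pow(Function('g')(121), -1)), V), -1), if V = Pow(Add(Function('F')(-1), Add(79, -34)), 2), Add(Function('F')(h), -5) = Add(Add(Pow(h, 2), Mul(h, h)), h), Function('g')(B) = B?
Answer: Rational(121, 352725) ≈ 0.00034304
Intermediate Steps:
Function('F')(h) = Add(5, h, Mul(2, Pow(h, 2))) (Function('F')(h) = Add(5, Add(Add(Pow(h, 2), Mul(h, h)), h)) = Add(5, Add(Add(Pow(h, 2), Pow(h, 2)), h)) = Add(5, Add(Mul(2, Pow(h, 2)), h)) = Add(5, Add(h, Mul(2, Pow(h, 2)))) = Add(5, h, Mul(2, Pow(h, 2))))
V = 2601 (V = Pow(Add(Add(5, -1, Mul(2, Pow(-1, 2))), Add(79, -34)), 2) = Pow(Add(Add(5, -1, Mul(2, 1)), 45), 2) = Pow(Add(Add(5, -1, 2), 45), 2) = Pow(Add(6, 45), 2) = Pow(51, 2) = 2601)
Pow(Add(Mul(38004, Pow(Function('g')(121), -1)), V), -1) = Pow(Add(Mul(38004, Pow(121, -1)), 2601), -1) = Pow(Add(Mul(38004, Rational(1, 121)), 2601), -1) = Pow(Add(Rational(38004, 121), 2601), -1) = Pow(Rational(352725, 121), -1) = Rational(121, 352725)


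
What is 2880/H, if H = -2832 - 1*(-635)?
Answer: -2880/2197 ≈ -1.3109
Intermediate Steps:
H = -2197 (H = -2832 + 635 = -2197)
2880/H = 2880/(-2197) = 2880*(-1/2197) = -2880/2197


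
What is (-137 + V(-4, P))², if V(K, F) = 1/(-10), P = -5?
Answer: 1879641/100 ≈ 18796.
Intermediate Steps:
V(K, F) = -⅒
(-137 + V(-4, P))² = (-137 - ⅒)² = (-1371/10)² = 1879641/100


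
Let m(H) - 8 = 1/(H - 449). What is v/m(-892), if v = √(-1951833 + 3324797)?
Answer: 2682*√343241/10727 ≈ 146.48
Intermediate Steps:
m(H) = 8 + 1/(-449 + H) (m(H) = 8 + 1/(H - 449) = 8 + 1/(-449 + H))
v = 2*√343241 (v = √1372964 = 2*√343241 ≈ 1171.7)
v/m(-892) = (2*√343241)/(((-3591 + 8*(-892))/(-449 - 892))) = (2*√343241)/(((-3591 - 7136)/(-1341))) = (2*√343241)/((-1/1341*(-10727))) = (2*√343241)/(10727/1341) = (2*√343241)*(1341/10727) = 2682*√343241/10727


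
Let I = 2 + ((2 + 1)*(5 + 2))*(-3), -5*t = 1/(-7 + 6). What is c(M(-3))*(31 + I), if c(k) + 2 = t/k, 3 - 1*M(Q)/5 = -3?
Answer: 299/5 ≈ 59.800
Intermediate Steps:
t = ⅕ (t = -1/(5*(-7 + 6)) = -⅕/(-1) = -⅕*(-1) = ⅕ ≈ 0.20000)
M(Q) = 30 (M(Q) = 15 - 5*(-3) = 15 + 15 = 30)
c(k) = -2 + 1/(5*k)
I = -61 (I = 2 + (3*7)*(-3) = 2 + 21*(-3) = 2 - 63 = -61)
c(M(-3))*(31 + I) = (-2 + (⅕)/30)*(31 - 61) = (-2 + (⅕)*(1/30))*(-30) = (-2 + 1/150)*(-30) = -299/150*(-30) = 299/5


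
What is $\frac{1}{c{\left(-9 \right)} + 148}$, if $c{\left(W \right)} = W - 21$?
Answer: $\frac{1}{118} \approx 0.0084746$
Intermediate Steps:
$c{\left(W \right)} = -21 + W$
$\frac{1}{c{\left(-9 \right)} + 148} = \frac{1}{\left(-21 - 9\right) + 148} = \frac{1}{-30 + 148} = \frac{1}{118}$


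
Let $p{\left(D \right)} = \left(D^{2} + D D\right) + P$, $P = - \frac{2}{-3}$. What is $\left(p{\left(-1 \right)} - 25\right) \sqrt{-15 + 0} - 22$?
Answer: $-22 - \frac{67 i \sqrt{15}}{3} \approx -22.0 - 86.497 i$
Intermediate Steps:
$P = \frac{2}{3}$ ($P = \left(-2\right) \left(- \frac{1}{3}\right) = \frac{2}{3} \approx 0.66667$)
$p{\left(D \right)} = \frac{2}{3} + 2 D^{2}$ ($p{\left(D \right)} = \left(D^{2} + D D\right) + \frac{2}{3} = \left(D^{2} + D^{2}\right) + \frac{2}{3} = 2 D^{2} + \frac{2}{3} = \frac{2}{3} + 2 D^{2}$)
$\left(p{\left(-1 \right)} - 25\right) \sqrt{-15 + 0} - 22 = \left(\left(\frac{2}{3} + 2 \left(-1\right)^{2}\right) - 25\right) \sqrt{-15 + 0} - 22 = \left(\left(\frac{2}{3} + 2 \cdot 1\right) - 25\right) \sqrt{-15} - 22 = \left(\left(\frac{2}{3} + 2\right) - 25\right) i \sqrt{15} - 22 = \left(\frac{8}{3} - 25\right) i \sqrt{15} - 22 = - \frac{67 i \sqrt{15}}{3} - 22 = -22 - \frac{67 i \sqrt{15}}{3}$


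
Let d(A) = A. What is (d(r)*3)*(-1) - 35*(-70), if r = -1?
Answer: 2453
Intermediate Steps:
(d(r)*3)*(-1) - 35*(-70) = -1*3*(-1) - 35*(-70) = -3*(-1) + 2450 = 3 + 2450 = 2453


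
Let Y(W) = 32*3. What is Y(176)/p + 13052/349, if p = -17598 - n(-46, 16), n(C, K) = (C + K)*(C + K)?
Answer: 40233732/1075967 ≈ 37.393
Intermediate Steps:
Y(W) = 96
n(C, K) = (C + K)**2
p = -18498 (p = -17598 - (-46 + 16)**2 = -17598 - 1*(-30)**2 = -17598 - 1*900 = -17598 - 900 = -18498)
Y(176)/p + 13052/349 = 96/(-18498) + 13052/349 = 96*(-1/18498) + 13052*(1/349) = -16/3083 + 13052/349 = 40233732/1075967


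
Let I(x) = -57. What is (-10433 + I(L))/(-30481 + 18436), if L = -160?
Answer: 2098/2409 ≈ 0.87090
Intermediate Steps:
(-10433 + I(L))/(-30481 + 18436) = (-10433 - 57)/(-30481 + 18436) = -10490/(-12045) = -10490*(-1/12045) = 2098/2409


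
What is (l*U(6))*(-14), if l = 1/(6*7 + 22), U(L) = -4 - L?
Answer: 35/16 ≈ 2.1875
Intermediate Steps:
l = 1/64 (l = 1/(42 + 22) = 1/64 ≈ 0.015625)
(l*U(6))*(-14) = ((-4 - 1*6)/64)*(-14) = ((-4 - 6)/64)*(-14) = ((1/64)*(-10))*(-14) = -5/32*(-14) = 35/16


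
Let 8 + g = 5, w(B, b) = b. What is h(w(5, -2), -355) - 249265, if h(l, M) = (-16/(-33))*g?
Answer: -2741931/11 ≈ -2.4927e+5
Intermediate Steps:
g = -3 (g = -8 + 5 = -3)
h(l, M) = -16/11 (h(l, M) = -16/(-33)*(-3) = -16*(-1/33)*(-3) = (16/33)*(-3) = -16/11)
h(w(5, -2), -355) - 249265 = -16/11 - 249265 = -2741931/11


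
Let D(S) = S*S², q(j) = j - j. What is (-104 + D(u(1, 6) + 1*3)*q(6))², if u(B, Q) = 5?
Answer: 10816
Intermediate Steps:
q(j) = 0
D(S) = S³
(-104 + D(u(1, 6) + 1*3)*q(6))² = (-104 + (5 + 1*3)³*0)² = (-104 + (5 + 3)³*0)² = (-104 + 8³*0)² = (-104 + 512*0)² = (-104 + 0)² = (-104)² = 10816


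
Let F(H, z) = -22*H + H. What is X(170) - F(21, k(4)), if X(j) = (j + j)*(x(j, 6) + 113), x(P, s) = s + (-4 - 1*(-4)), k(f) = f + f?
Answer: 40901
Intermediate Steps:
k(f) = 2*f
x(P, s) = s (x(P, s) = s + (-4 + 4) = s + 0 = s)
X(j) = 238*j (X(j) = (j + j)*(6 + 113) = (2*j)*119 = 238*j)
F(H, z) = -21*H
X(170) - F(21, k(4)) = 238*170 - (-21)*21 = 40460 - 1*(-441) = 40460 + 441 = 40901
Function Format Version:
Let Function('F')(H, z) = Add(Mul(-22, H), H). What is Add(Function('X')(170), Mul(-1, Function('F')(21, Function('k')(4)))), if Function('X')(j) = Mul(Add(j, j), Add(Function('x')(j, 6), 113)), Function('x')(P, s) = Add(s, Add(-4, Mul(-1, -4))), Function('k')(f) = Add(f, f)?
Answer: 40901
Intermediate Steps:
Function('k')(f) = Mul(2, f)
Function('x')(P, s) = s (Function('x')(P, s) = Add(s, Add(-4, 4)) = Add(s, 0) = s)
Function('X')(j) = Mul(238, j) (Function('X')(j) = Mul(Add(j, j), Add(6, 113)) = Mul(Mul(2, j), 119) = Mul(238, j))
Function('F')(H, z) = Mul(-21, H)
Add(Function('X')(170), Mul(-1, Function('F')(21, Function('k')(4)))) = Add(Mul(238, 170), Mul(-1, Mul(-21, 21))) = Add(40460, Mul(-1, -441)) = Add(40460, 441) = 40901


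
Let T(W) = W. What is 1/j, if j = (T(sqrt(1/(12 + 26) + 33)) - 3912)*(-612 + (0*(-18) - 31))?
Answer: 148656/373930873931 + sqrt(47690)/373930873931 ≈ 3.9813e-7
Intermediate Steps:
j = 2515416 - 643*sqrt(47690)/38 (j = (sqrt(1/(12 + 26) + 33) - 3912)*(-612 + (0*(-18) - 31)) = (sqrt(1/38 + 33) - 3912)*(-612 + (0 - 31)) = (sqrt(1/38 + 33) - 3912)*(-612 - 31) = (sqrt(1255/38) - 3912)*(-643) = (sqrt(47690)/38 - 3912)*(-643) = (-3912 + sqrt(47690)/38)*(-643) = 2515416 - 643*sqrt(47690)/38 ≈ 2.5117e+6)
1/j = 1/(2515416 - 643*sqrt(47690)/38)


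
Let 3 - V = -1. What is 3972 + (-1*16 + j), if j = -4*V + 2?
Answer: 3942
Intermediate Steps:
V = 4 (V = 3 - 1*(-1) = 3 + 1 = 4)
j = -14 (j = -4*4 + 2 = -16 + 2 = -14)
3972 + (-1*16 + j) = 3972 + (-1*16 - 14) = 3972 + (-16 - 14) = 3972 - 30 = 3942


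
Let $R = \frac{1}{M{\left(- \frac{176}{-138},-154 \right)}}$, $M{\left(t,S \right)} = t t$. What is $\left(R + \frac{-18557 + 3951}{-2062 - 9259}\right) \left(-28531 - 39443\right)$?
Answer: $- \frac{5676105824115}{43834912} \approx -1.2949 \cdot 10^{5}$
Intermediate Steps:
$M{\left(t,S \right)} = t^{2}$
$R = \frac{4761}{7744}$ ($R = \frac{1}{\left(- \frac{176}{-138}\right)^{2}} = \frac{1}{\left(\left(-176\right) \left(- \frac{1}{138}\right)\right)^{2}} = \frac{1}{\left(\frac{88}{69}\right)^{2}} = \frac{1}{\frac{7744}{4761}} = \frac{4761}{7744} \approx 0.6148$)
$\left(R + \frac{-18557 + 3951}{-2062 - 9259}\right) \left(-28531 - 39443\right) = \left(\frac{4761}{7744} + \frac{-18557 + 3951}{-2062 - 9259}\right) \left(-28531 - 39443\right) = \left(\frac{4761}{7744} - \frac{14606}{-11321}\right) \left(-67974\right) = \left(\frac{4761}{7744} - - \frac{14606}{11321}\right) \left(-67974\right) = \left(\frac{4761}{7744} + \frac{14606}{11321}\right) \left(-67974\right) = \frac{167008145}{87669824} \left(-67974\right) = - \frac{5676105824115}{43834912}$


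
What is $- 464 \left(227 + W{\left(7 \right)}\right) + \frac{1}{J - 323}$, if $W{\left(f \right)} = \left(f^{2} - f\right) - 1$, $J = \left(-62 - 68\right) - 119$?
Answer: $- \frac{71129345}{572} \approx -1.2435 \cdot 10^{5}$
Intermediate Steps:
$J = -249$ ($J = -130 - 119 = -249$)
$W{\left(f \right)} = -1 + f^{2} - f$
$- 464 \left(227 + W{\left(7 \right)}\right) + \frac{1}{J - 323} = - 464 \left(227 - \left(8 - 49\right)\right) + \frac{1}{-249 - 323} = - 464 \left(227 - -41\right) + \frac{1}{-572} = - 464 \left(227 + 41\right) - \frac{1}{572} = \left(-464\right) 268 - \frac{1}{572} = -124352 - \frac{1}{572} = - \frac{71129345}{572}$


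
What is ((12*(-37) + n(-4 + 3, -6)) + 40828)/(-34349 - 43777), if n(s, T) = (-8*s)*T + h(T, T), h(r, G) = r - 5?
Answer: -40325/78126 ≈ -0.51615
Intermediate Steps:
h(r, G) = -5 + r
n(s, T) = -5 + T - 8*T*s (n(s, T) = (-8*s)*T + (-5 + T) = -8*T*s + (-5 + T) = -5 + T - 8*T*s)
((12*(-37) + n(-4 + 3, -6)) + 40828)/(-34349 - 43777) = ((12*(-37) + (-5 - 6 - 8*(-6)*(-4 + 3))) + 40828)/(-34349 - 43777) = ((-444 + (-5 - 6 - 8*(-6)*(-1))) + 40828)/(-78126) = ((-444 + (-5 - 6 - 48)) + 40828)*(-1/78126) = ((-444 - 59) + 40828)*(-1/78126) = (-503 + 40828)*(-1/78126) = 40325*(-1/78126) = -40325/78126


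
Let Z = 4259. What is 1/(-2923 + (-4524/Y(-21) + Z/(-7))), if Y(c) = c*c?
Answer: -147/520628 ≈ -0.00028235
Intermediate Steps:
Y(c) = c**2
1/(-2923 + (-4524/Y(-21) + Z/(-7))) = 1/(-2923 + (-4524/((-21)**2) + 4259/(-7))) = 1/(-2923 + (-4524/441 + 4259*(-1/7))) = 1/(-2923 + (-4524*1/441 - 4259/7)) = 1/(-2923 + (-1508/147 - 4259/7)) = 1/(-2923 - 90947/147) = 1/(-520628/147) = -147/520628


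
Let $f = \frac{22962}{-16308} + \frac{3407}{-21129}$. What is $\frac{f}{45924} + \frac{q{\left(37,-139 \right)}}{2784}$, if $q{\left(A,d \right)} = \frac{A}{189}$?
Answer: $\frac{77411367199}{2141529853823136} \approx 3.6148 \cdot 10^{-5}$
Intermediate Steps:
$q{\left(A,d \right)} = \frac{A}{189}$ ($q{\left(A,d \right)} = A \frac{1}{189} = \frac{A}{189}$)
$f = - \frac{30040303}{19142874}$ ($f = 22962 \left(- \frac{1}{16308}\right) + 3407 \left(- \frac{1}{21129}\right) = - \frac{3827}{2718} - \frac{3407}{21129} = - \frac{30040303}{19142874} \approx -1.5693$)
$\frac{f}{45924} + \frac{q{\left(37,-139 \right)}}{2784} = - \frac{30040303}{19142874 \cdot 45924} + \frac{\frac{1}{189} \cdot 37}{2784} = \left(- \frac{30040303}{19142874}\right) \frac{1}{45924} + \frac{37}{189} \cdot \frac{1}{2784} = - \frac{30040303}{879117345576} + \frac{37}{526176} = \frac{77411367199}{2141529853823136}$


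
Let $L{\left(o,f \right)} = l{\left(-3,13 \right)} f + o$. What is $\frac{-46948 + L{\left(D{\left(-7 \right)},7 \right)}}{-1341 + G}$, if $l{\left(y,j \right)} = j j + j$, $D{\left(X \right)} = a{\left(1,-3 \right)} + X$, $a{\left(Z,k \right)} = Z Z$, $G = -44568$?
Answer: $\frac{45680}{45909} \approx 0.99501$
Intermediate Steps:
$a{\left(Z,k \right)} = Z^{2}$
$D{\left(X \right)} = 1 + X$ ($D{\left(X \right)} = 1^{2} + X = 1 + X$)
$l{\left(y,j \right)} = j + j^{2}$ ($l{\left(y,j \right)} = j^{2} + j = j + j^{2}$)
$L{\left(o,f \right)} = o + 182 f$ ($L{\left(o,f \right)} = 13 \left(1 + 13\right) f + o = 13 \cdot 14 f + o = 182 f + o = o + 182 f$)
$\frac{-46948 + L{\left(D{\left(-7 \right)},7 \right)}}{-1341 + G} = \frac{-46948 + \left(\left(1 - 7\right) + 182 \cdot 7\right)}{-1341 - 44568} = \frac{-46948 + \left(-6 + 1274\right)}{-45909} = \left(-46948 + 1268\right) \left(- \frac{1}{45909}\right) = \left(-45680\right) \left(- \frac{1}{45909}\right) = \frac{45680}{45909}$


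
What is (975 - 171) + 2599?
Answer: 3403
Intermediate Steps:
(975 - 171) + 2599 = 804 + 2599 = 3403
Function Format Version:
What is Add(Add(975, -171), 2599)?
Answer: 3403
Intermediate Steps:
Add(Add(975, -171), 2599) = Add(804, 2599) = 3403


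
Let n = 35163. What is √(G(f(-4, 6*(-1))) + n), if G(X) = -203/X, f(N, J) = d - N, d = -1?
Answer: √315858/3 ≈ 187.34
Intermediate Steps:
f(N, J) = -1 - N
√(G(f(-4, 6*(-1))) + n) = √(-203/(-1 - 1*(-4)) + 35163) = √(-203/(-1 + 4) + 35163) = √(-203/3 + 35163) = √(105286/3) = √315858/3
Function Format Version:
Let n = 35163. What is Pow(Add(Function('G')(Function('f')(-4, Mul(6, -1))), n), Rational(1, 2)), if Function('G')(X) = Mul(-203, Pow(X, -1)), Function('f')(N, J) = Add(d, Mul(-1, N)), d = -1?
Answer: Mul(Rational(1, 3), Pow(315858, Rational(1, 2))) ≈ 187.34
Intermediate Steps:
Function('f')(N, J) = Add(-1, Mul(-1, N))
Pow(Add(Function('G')(Function('f')(-4, Mul(6, -1))), n), Rational(1, 2)) = Pow(Add(Mul(-203, Pow(Add(-1, Mul(-1, -4)), -1)), 35163), Rational(1, 2)) = Pow(Add(Mul(-203, Pow(Add(-1, 4), -1)), 35163), Rational(1, 2)) = Pow(Add(Mul(-203, Pow(3, -1)), 35163), Rational(1, 2)) = Pow(Add(Mul(-203, Rational(1, 3)), 35163), Rational(1, 2)) = Pow(Add(Rational(-203, 3), 35163), Rational(1, 2)) = Pow(Rational(105286, 3), Rational(1, 2)) = Mul(Rational(1, 3), Pow(315858, Rational(1, 2)))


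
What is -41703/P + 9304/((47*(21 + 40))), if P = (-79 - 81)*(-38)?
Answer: -62994181/17431360 ≈ -3.6138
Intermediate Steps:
P = 6080 (P = -160*(-38) = 6080)
-41703/P + 9304/((47*(21 + 40))) = -41703/6080 + 9304/((47*(21 + 40))) = -41703*1/6080 + 9304/((47*61)) = -41703/6080 + 9304/2867 = -62994181/17431360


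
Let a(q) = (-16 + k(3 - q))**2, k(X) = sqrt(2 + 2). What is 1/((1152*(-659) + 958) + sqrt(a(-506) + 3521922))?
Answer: -379105/287439440991 - sqrt(3522118)/574878881982 ≈ -1.3222e-6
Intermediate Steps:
k(X) = 2 (k(X) = sqrt(4) = 2)
a(q) = 196 (a(q) = (-16 + 2)**2 = (-14)**2 = 196)
1/((1152*(-659) + 958) + sqrt(a(-506) + 3521922)) = 1/((1152*(-659) + 958) + sqrt(196 + 3521922)) = 1/((-759168 + 958) + sqrt(3522118)) = 1/(-758210 + sqrt(3522118))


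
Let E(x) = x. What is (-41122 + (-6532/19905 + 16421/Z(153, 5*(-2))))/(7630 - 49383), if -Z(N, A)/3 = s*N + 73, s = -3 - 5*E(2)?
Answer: 1568213575537/1592375078940 ≈ 0.98483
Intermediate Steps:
s = -13 (s = -3 - 5*2 = -3 - 10 = -13)
Z(N, A) = -219 + 39*N (Z(N, A) = -3*(-13*N + 73) = -3*(73 - 13*N) = -219 + 39*N)
(-41122 + (-6532/19905 + 16421/Z(153, 5*(-2))))/(7630 - 49383) = (-41122 + (-6532/19905 + 16421/(-219 + 39*153)))/(7630 - 49383) = (-41122 + (-6532*1/19905 + 16421/(-219 + 5967)))/(-41753) = (-41122 + (-6532/19905 + 16421/5748))*(-1/41753) = (-41122 + 96438023/38137980)*(-1/41753) = -1568213575537/38137980*(-1/41753) = 1568213575537/1592375078940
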